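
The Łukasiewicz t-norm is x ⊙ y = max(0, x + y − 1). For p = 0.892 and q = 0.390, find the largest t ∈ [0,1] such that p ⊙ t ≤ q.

The residuum of the Łukasiewicz t-norm gives the supremum: min(1, 1 − 0.892 + 0.390).
1 − 0.892 + 0.390 = 0.498, so t = min(1, 0.498) = 0.498.
Check: 0.892 ⊙ 0.498 = max(0, 0.390) = 0.390 ≤ 0.390.

0.498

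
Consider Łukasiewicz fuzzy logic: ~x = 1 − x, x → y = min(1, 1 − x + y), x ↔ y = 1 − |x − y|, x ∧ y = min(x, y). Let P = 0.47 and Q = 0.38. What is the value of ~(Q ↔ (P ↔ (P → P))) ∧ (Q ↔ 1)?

P → P = min(1, 1 − 0.47 + 0.47) = min(1, 1.00) = 1.00
P ↔ (P → P) = 1 − |0.47 − 1.00| = 1 − 0.53 = 0.47
Q ↔ (P ↔ (P → P)) = 1 − |0.38 − 0.47| = 1 − 0.09 = 0.91
~(Q ↔ (P ↔ (P → P))) = 1 − 0.91 = 0.09
Q ↔ 1 = 1 − |0.38 − 1.00| = 1 − 0.62 = 0.38
~(Q ↔ (P ↔ (P → P))) ∧ (Q ↔ 1) = min(0.09, 0.38) = 0.09

0.09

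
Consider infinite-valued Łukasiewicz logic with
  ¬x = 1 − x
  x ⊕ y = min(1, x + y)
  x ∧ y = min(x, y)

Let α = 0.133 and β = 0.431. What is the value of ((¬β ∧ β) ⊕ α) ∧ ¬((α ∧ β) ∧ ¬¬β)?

0.564

¬β = 1 − 0.431 = 0.569
¬β ∧ β = min(0.569, 0.431) = 0.431
(¬β ∧ β) ⊕ α = min(1, 0.431 + 0.133) = min(1, 0.564) = 0.564
α ∧ β = min(0.133, 0.431) = 0.133
¬¬β = 1 − 0.569 = 0.431
(α ∧ β) ∧ ¬¬β = min(0.133, 0.431) = 0.133
¬((α ∧ β) ∧ ¬¬β) = 1 − 0.133 = 0.867
((¬β ∧ β) ⊕ α) ∧ ¬((α ∧ β) ∧ ¬¬β) = min(0.564, 0.867) = 0.564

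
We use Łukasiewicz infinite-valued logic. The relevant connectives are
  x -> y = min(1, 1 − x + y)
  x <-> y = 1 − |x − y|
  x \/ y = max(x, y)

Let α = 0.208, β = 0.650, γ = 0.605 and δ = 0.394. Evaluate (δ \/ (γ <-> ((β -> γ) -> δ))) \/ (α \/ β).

0.834

β -> γ = min(1, 1 − 0.650 + 0.605) = min(1, 0.955) = 0.955
(β -> γ) -> δ = min(1, 1 − 0.955 + 0.394) = min(1, 0.439) = 0.439
γ <-> ((β -> γ) -> δ) = 1 − |0.605 − 0.439| = 1 − 0.166 = 0.834
δ \/ (γ <-> ((β -> γ) -> δ)) = max(0.394, 0.834) = 0.834
α \/ β = max(0.208, 0.650) = 0.650
(δ \/ (γ <-> ((β -> γ) -> δ))) \/ (α \/ β) = max(0.834, 0.650) = 0.834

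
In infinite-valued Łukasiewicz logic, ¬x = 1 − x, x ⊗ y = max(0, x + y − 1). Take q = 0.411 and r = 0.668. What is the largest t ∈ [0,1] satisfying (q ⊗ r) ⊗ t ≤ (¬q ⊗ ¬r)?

0.921

q ⊗ r = max(0, 0.411 + 0.668 − 1) = max(0, 0.079) = 0.079
So the left factor is q ⊗ r = 0.079.
¬q = 1 − 0.411 = 0.589
¬r = 1 − 0.668 = 0.332
¬q ⊗ ¬r = max(0, 0.589 + 0.332 − 1) = max(0, -0.079) = 0.000
So the right-hand bound is ¬q ⊗ ¬r = 0.000.
The residuum of the Łukasiewicz t-norm gives the supremum: min(1, 1 − 0.079 + 0.000).
1 − 0.079 + 0.000 = 0.921, so t = min(1, 0.921) = 0.921.
Check: 0.079 ⊗ 0.921 = max(0, 0.000) = 0.000 ≤ 0.000.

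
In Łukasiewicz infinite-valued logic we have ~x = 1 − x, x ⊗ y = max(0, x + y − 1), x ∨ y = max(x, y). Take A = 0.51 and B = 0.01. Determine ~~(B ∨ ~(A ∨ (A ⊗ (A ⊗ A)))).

A ⊗ A = max(0, 0.51 + 0.51 − 1) = max(0, 0.02) = 0.02
A ⊗ (A ⊗ A) = max(0, 0.51 + 0.02 − 1) = max(0, -0.47) = 0.00
A ∨ (A ⊗ (A ⊗ A)) = max(0.51, 0.00) = 0.51
~(A ∨ (A ⊗ (A ⊗ A))) = 1 − 0.51 = 0.49
B ∨ ~(A ∨ (A ⊗ (A ⊗ A))) = max(0.01, 0.49) = 0.49
~(B ∨ ~(A ∨ (A ⊗ (A ⊗ A)))) = 1 − 0.49 = 0.51
~~(B ∨ ~(A ∨ (A ⊗ (A ⊗ A)))) = 1 − 0.51 = 0.49

0.49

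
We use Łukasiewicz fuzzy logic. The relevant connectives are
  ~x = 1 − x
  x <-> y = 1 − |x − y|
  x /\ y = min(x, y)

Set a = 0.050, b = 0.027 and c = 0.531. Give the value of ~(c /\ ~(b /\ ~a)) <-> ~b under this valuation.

0.496

~a = 1 − 0.050 = 0.950
b /\ ~a = min(0.027, 0.950) = 0.027
~(b /\ ~a) = 1 − 0.027 = 0.973
c /\ ~(b /\ ~a) = min(0.531, 0.973) = 0.531
~(c /\ ~(b /\ ~a)) = 1 − 0.531 = 0.469
~b = 1 − 0.027 = 0.973
~(c /\ ~(b /\ ~a)) <-> ~b = 1 − |0.469 − 0.973| = 1 − 0.504 = 0.496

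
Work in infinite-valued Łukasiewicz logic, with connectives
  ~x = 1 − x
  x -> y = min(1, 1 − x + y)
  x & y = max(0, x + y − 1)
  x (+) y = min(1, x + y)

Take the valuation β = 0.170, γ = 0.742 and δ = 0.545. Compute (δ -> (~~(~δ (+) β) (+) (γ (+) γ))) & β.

0.170

~δ = 1 − 0.545 = 0.455
~δ (+) β = min(1, 0.455 + 0.170) = min(1, 0.625) = 0.625
~(~δ (+) β) = 1 − 0.625 = 0.375
~~(~δ (+) β) = 1 − 0.375 = 0.625
γ (+) γ = min(1, 0.742 + 0.742) = min(1, 1.484) = 1.000
~~(~δ (+) β) (+) (γ (+) γ) = min(1, 0.625 + 1.000) = min(1, 1.625) = 1.000
δ -> (~~(~δ (+) β) (+) (γ (+) γ)) = min(1, 1 − 0.545 + 1.000) = min(1, 1.455) = 1.000
(δ -> (~~(~δ (+) β) (+) (γ (+) γ))) & β = max(0, 1.000 + 0.170 − 1) = max(0, 0.170) = 0.170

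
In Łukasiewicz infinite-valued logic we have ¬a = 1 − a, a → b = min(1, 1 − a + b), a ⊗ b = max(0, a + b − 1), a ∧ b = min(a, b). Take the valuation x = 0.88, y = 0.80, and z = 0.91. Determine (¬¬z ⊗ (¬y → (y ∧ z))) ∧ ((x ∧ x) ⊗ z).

¬z = 1 − 0.91 = 0.09
¬¬z = 1 − 0.09 = 0.91
¬y = 1 − 0.80 = 0.20
y ∧ z = min(0.80, 0.91) = 0.80
¬y → (y ∧ z) = min(1, 1 − 0.20 + 0.80) = min(1, 1.60) = 1.00
¬¬z ⊗ (¬y → (y ∧ z)) = max(0, 0.91 + 1.00 − 1) = max(0, 0.91) = 0.91
x ∧ x = min(0.88, 0.88) = 0.88
(x ∧ x) ⊗ z = max(0, 0.88 + 0.91 − 1) = max(0, 0.79) = 0.79
(¬¬z ⊗ (¬y → (y ∧ z))) ∧ ((x ∧ x) ⊗ z) = min(0.91, 0.79) = 0.79

0.79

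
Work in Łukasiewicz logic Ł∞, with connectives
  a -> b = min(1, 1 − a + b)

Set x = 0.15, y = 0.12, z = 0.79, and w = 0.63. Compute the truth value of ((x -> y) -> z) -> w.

x -> y = min(1, 1 − 0.15 + 0.12) = min(1, 0.97) = 0.97
(x -> y) -> z = min(1, 1 − 0.97 + 0.79) = min(1, 0.82) = 0.82
((x -> y) -> z) -> w = min(1, 1 − 0.82 + 0.63) = min(1, 0.81) = 0.81

0.81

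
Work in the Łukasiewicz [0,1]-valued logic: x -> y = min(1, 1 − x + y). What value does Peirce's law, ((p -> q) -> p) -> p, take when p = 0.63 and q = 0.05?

p -> q = min(1, 1 − 0.63 + 0.05) = min(1, 0.42) = 0.42
(p -> q) -> p = min(1, 1 − 0.42 + 0.63) = min(1, 1.21) = 1.00
((p -> q) -> p) -> p = min(1, 1 − 1.00 + 0.63) = min(1, 0.63) = 0.63
(The value 0.63 < 1 shows this instance is not satisfied; not a Ł∞-tautology in general.)

0.63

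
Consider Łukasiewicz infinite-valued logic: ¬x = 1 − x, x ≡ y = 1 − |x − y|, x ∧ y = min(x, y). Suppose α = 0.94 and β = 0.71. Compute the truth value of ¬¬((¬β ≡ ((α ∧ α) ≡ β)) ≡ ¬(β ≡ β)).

0.48

¬β = 1 − 0.71 = 0.29
α ∧ α = min(0.94, 0.94) = 0.94
(α ∧ α) ≡ β = 1 − |0.94 − 0.71| = 1 − 0.23 = 0.77
¬β ≡ ((α ∧ α) ≡ β) = 1 − |0.29 − 0.77| = 1 − 0.48 = 0.52
β ≡ β = 1 − |0.71 − 0.71| = 1 − 0.00 = 1.00
¬(β ≡ β) = 1 − 1.00 = 0.00
(¬β ≡ ((α ∧ α) ≡ β)) ≡ ¬(β ≡ β) = 1 − |0.52 − 0.00| = 1 − 0.52 = 0.48
¬((¬β ≡ ((α ∧ α) ≡ β)) ≡ ¬(β ≡ β)) = 1 − 0.48 = 0.52
¬¬((¬β ≡ ((α ∧ α) ≡ β)) ≡ ¬(β ≡ β)) = 1 − 0.52 = 0.48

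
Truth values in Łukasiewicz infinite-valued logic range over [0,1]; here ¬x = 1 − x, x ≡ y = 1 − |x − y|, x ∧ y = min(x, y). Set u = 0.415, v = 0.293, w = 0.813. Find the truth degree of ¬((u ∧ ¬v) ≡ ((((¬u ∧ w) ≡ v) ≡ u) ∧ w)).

0.292

¬v = 1 − 0.293 = 0.707
u ∧ ¬v = min(0.415, 0.707) = 0.415
¬u = 1 − 0.415 = 0.585
¬u ∧ w = min(0.585, 0.813) = 0.585
(¬u ∧ w) ≡ v = 1 − |0.585 − 0.293| = 1 − 0.292 = 0.708
((¬u ∧ w) ≡ v) ≡ u = 1 − |0.708 − 0.415| = 1 − 0.293 = 0.707
(((¬u ∧ w) ≡ v) ≡ u) ∧ w = min(0.707, 0.813) = 0.707
(u ∧ ¬v) ≡ ((((¬u ∧ w) ≡ v) ≡ u) ∧ w) = 1 − |0.415 − 0.707| = 1 − 0.292 = 0.708
¬((u ∧ ¬v) ≡ ((((¬u ∧ w) ≡ v) ≡ u) ∧ w)) = 1 − 0.708 = 0.292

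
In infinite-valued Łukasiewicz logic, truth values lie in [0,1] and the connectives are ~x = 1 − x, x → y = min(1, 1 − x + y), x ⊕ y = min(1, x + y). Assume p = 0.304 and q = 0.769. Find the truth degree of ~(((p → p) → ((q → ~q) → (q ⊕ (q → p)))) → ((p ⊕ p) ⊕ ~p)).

0.000

p → p = min(1, 1 − 0.304 + 0.304) = min(1, 1.000) = 1.000
~q = 1 − 0.769 = 0.231
q → ~q = min(1, 1 − 0.769 + 0.231) = min(1, 0.462) = 0.462
q → p = min(1, 1 − 0.769 + 0.304) = min(1, 0.535) = 0.535
q ⊕ (q → p) = min(1, 0.769 + 0.535) = min(1, 1.304) = 1.000
(q → ~q) → (q ⊕ (q → p)) = min(1, 1 − 0.462 + 1.000) = min(1, 1.538) = 1.000
(p → p) → ((q → ~q) → (q ⊕ (q → p))) = min(1, 1 − 1.000 + 1.000) = min(1, 1.000) = 1.000
p ⊕ p = min(1, 0.304 + 0.304) = min(1, 0.608) = 0.608
~p = 1 − 0.304 = 0.696
(p ⊕ p) ⊕ ~p = min(1, 0.608 + 0.696) = min(1, 1.304) = 1.000
((p → p) → ((q → ~q) → (q ⊕ (q → p)))) → ((p ⊕ p) ⊕ ~p) = min(1, 1 − 1.000 + 1.000) = min(1, 1.000) = 1.000
~(((p → p) → ((q → ~q) → (q ⊕ (q → p)))) → ((p ⊕ p) ⊕ ~p)) = 1 − 1.000 = 0.000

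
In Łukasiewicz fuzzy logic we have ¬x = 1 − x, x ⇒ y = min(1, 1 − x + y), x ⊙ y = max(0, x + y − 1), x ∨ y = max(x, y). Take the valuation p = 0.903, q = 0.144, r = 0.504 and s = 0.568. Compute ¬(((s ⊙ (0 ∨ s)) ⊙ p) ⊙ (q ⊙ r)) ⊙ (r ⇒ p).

1.000

0 ∨ s = max(0.000, 0.568) = 0.568
s ⊙ (0 ∨ s) = max(0, 0.568 + 0.568 − 1) = max(0, 0.136) = 0.136
(s ⊙ (0 ∨ s)) ⊙ p = max(0, 0.136 + 0.903 − 1) = max(0, 0.039) = 0.039
q ⊙ r = max(0, 0.144 + 0.504 − 1) = max(0, -0.352) = 0.000
((s ⊙ (0 ∨ s)) ⊙ p) ⊙ (q ⊙ r) = max(0, 0.039 + 0.000 − 1) = max(0, -0.961) = 0.000
¬(((s ⊙ (0 ∨ s)) ⊙ p) ⊙ (q ⊙ r)) = 1 − 0.000 = 1.000
r ⇒ p = min(1, 1 − 0.504 + 0.903) = min(1, 1.399) = 1.000
¬(((s ⊙ (0 ∨ s)) ⊙ p) ⊙ (q ⊙ r)) ⊙ (r ⇒ p) = max(0, 1.000 + 1.000 − 1) = max(0, 1.000) = 1.000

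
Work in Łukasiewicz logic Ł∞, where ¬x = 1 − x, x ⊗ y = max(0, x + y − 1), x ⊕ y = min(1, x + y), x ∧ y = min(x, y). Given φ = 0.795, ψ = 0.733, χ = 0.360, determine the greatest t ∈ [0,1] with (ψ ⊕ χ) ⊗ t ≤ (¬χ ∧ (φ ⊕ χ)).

ψ ⊕ χ = min(1, 0.733 + 0.360) = min(1, 1.093) = 1.000
So the left factor is ψ ⊕ χ = 1.000.
¬χ = 1 − 0.360 = 0.640
φ ⊕ χ = min(1, 0.795 + 0.360) = min(1, 1.155) = 1.000
¬χ ∧ (φ ⊕ χ) = min(0.640, 1.000) = 0.640
So the right-hand bound is ¬χ ∧ (φ ⊕ χ) = 0.640.
The residuum of the Łukasiewicz t-norm gives the supremum: min(1, 1 − 1.000 + 0.640).
1 − 1.000 + 0.640 = 0.640, so t = min(1, 0.640) = 0.640.
Check: 1.000 ⊗ 0.640 = max(0, 0.640) = 0.640 ≤ 0.640.

0.640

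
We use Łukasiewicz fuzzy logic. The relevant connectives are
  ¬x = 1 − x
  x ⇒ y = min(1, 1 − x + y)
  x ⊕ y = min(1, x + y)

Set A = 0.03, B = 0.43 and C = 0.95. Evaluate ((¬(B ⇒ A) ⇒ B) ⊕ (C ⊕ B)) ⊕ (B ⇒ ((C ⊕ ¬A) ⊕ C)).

1.00

B ⇒ A = min(1, 1 − 0.43 + 0.03) = min(1, 0.60) = 0.60
¬(B ⇒ A) = 1 − 0.60 = 0.40
¬(B ⇒ A) ⇒ B = min(1, 1 − 0.40 + 0.43) = min(1, 1.03) = 1.00
C ⊕ B = min(1, 0.95 + 0.43) = min(1, 1.38) = 1.00
(¬(B ⇒ A) ⇒ B) ⊕ (C ⊕ B) = min(1, 1.00 + 1.00) = min(1, 2.00) = 1.00
¬A = 1 − 0.03 = 0.97
C ⊕ ¬A = min(1, 0.95 + 0.97) = min(1, 1.92) = 1.00
(C ⊕ ¬A) ⊕ C = min(1, 1.00 + 0.95) = min(1, 1.95) = 1.00
B ⇒ ((C ⊕ ¬A) ⊕ C) = min(1, 1 − 0.43 + 1.00) = min(1, 1.57) = 1.00
((¬(B ⇒ A) ⇒ B) ⊕ (C ⊕ B)) ⊕ (B ⇒ ((C ⊕ ¬A) ⊕ C)) = min(1, 1.00 + 1.00) = min(1, 2.00) = 1.00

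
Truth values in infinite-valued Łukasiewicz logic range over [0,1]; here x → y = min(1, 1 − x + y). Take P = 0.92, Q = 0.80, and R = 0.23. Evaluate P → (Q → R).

0.51

Q → R = min(1, 1 − 0.80 + 0.23) = min(1, 0.43) = 0.43
P → (Q → R) = min(1, 1 − 0.92 + 0.43) = min(1, 0.51) = 0.51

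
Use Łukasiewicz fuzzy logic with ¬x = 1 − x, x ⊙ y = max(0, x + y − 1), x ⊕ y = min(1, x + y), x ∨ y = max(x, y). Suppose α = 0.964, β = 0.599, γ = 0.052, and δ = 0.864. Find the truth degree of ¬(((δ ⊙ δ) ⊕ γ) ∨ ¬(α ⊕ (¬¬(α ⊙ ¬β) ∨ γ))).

δ ⊙ δ = max(0, 0.864 + 0.864 − 1) = max(0, 0.728) = 0.728
(δ ⊙ δ) ⊕ γ = min(1, 0.728 + 0.052) = min(1, 0.780) = 0.780
¬β = 1 − 0.599 = 0.401
α ⊙ ¬β = max(0, 0.964 + 0.401 − 1) = max(0, 0.365) = 0.365
¬(α ⊙ ¬β) = 1 − 0.365 = 0.635
¬¬(α ⊙ ¬β) = 1 − 0.635 = 0.365
¬¬(α ⊙ ¬β) ∨ γ = max(0.365, 0.052) = 0.365
α ⊕ (¬¬(α ⊙ ¬β) ∨ γ) = min(1, 0.964 + 0.365) = min(1, 1.329) = 1.000
¬(α ⊕ (¬¬(α ⊙ ¬β) ∨ γ)) = 1 − 1.000 = 0.000
((δ ⊙ δ) ⊕ γ) ∨ ¬(α ⊕ (¬¬(α ⊙ ¬β) ∨ γ)) = max(0.780, 0.000) = 0.780
¬(((δ ⊙ δ) ⊕ γ) ∨ ¬(α ⊕ (¬¬(α ⊙ ¬β) ∨ γ))) = 1 − 0.780 = 0.220

0.220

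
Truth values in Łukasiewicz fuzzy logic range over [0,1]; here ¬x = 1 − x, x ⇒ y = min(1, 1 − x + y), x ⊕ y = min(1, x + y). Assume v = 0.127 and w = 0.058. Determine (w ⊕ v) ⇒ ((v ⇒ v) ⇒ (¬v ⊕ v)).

w ⊕ v = min(1, 0.058 + 0.127) = min(1, 0.185) = 0.185
v ⇒ v = min(1, 1 − 0.127 + 0.127) = min(1, 1.000) = 1.000
¬v = 1 − 0.127 = 0.873
¬v ⊕ v = min(1, 0.873 + 0.127) = min(1, 1.000) = 1.000
(v ⇒ v) ⇒ (¬v ⊕ v) = min(1, 1 − 1.000 + 1.000) = min(1, 1.000) = 1.000
(w ⊕ v) ⇒ ((v ⇒ v) ⇒ (¬v ⊕ v)) = min(1, 1 − 0.185 + 1.000) = min(1, 1.815) = 1.000

1.000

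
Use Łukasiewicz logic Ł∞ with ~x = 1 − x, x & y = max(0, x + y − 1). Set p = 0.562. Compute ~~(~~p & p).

0.124

~p = 1 − 0.562 = 0.438
~~p = 1 − 0.438 = 0.562
~~p & p = max(0, 0.562 + 0.562 − 1) = max(0, 0.124) = 0.124
~(~~p & p) = 1 − 0.124 = 0.876
~~(~~p & p) = 1 − 0.876 = 0.124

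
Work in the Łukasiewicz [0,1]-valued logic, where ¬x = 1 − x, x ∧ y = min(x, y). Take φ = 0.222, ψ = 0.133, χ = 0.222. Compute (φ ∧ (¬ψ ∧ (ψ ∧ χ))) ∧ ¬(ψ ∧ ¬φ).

0.133

¬ψ = 1 − 0.133 = 0.867
ψ ∧ χ = min(0.133, 0.222) = 0.133
¬ψ ∧ (ψ ∧ χ) = min(0.867, 0.133) = 0.133
φ ∧ (¬ψ ∧ (ψ ∧ χ)) = min(0.222, 0.133) = 0.133
¬φ = 1 − 0.222 = 0.778
ψ ∧ ¬φ = min(0.133, 0.778) = 0.133
¬(ψ ∧ ¬φ) = 1 − 0.133 = 0.867
(φ ∧ (¬ψ ∧ (ψ ∧ χ))) ∧ ¬(ψ ∧ ¬φ) = min(0.133, 0.867) = 0.133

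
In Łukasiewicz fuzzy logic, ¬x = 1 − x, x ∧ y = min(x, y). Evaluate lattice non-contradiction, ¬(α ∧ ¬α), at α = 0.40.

0.60

¬α = 1 − 0.40 = 0.60
α ∧ ¬α = min(0.40, 0.60) = 0.40
¬(α ∧ ¬α) = 1 − 0.40 = 0.60
(The value 0.60 < 1 shows this instance is not satisfied; not a Ł∞-tautology — its value is 1 − min(a, 1−a).)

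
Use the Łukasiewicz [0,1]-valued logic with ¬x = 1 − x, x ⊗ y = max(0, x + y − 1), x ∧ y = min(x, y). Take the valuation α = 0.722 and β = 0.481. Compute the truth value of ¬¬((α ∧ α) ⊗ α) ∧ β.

0.444

α ∧ α = min(0.722, 0.722) = 0.722
(α ∧ α) ⊗ α = max(0, 0.722 + 0.722 − 1) = max(0, 0.444) = 0.444
¬((α ∧ α) ⊗ α) = 1 − 0.444 = 0.556
¬¬((α ∧ α) ⊗ α) = 1 − 0.556 = 0.444
¬¬((α ∧ α) ⊗ α) ∧ β = min(0.444, 0.481) = 0.444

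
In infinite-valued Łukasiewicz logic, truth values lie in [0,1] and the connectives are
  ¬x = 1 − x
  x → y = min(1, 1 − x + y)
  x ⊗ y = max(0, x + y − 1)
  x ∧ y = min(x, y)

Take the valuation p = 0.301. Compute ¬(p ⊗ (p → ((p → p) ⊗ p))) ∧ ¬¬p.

0.301

p → p = min(1, 1 − 0.301 + 0.301) = min(1, 1.000) = 1.000
(p → p) ⊗ p = max(0, 1.000 + 0.301 − 1) = max(0, 0.301) = 0.301
p → ((p → p) ⊗ p) = min(1, 1 − 0.301 + 0.301) = min(1, 1.000) = 1.000
p ⊗ (p → ((p → p) ⊗ p)) = max(0, 0.301 + 1.000 − 1) = max(0, 0.301) = 0.301
¬(p ⊗ (p → ((p → p) ⊗ p))) = 1 − 0.301 = 0.699
¬p = 1 − 0.301 = 0.699
¬¬p = 1 − 0.699 = 0.301
¬(p ⊗ (p → ((p → p) ⊗ p))) ∧ ¬¬p = min(0.699, 0.301) = 0.301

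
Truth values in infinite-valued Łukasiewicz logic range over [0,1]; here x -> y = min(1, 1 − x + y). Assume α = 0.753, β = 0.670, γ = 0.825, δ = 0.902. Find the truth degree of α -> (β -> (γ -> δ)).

γ -> δ = min(1, 1 − 0.825 + 0.902) = min(1, 1.077) = 1.000
β -> (γ -> δ) = min(1, 1 − 0.670 + 1.000) = min(1, 1.330) = 1.000
α -> (β -> (γ -> δ)) = min(1, 1 − 0.753 + 1.000) = min(1, 1.247) = 1.000

1.000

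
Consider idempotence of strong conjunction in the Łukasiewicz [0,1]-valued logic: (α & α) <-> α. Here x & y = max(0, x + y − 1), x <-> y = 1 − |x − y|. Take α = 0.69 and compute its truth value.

α & α = max(0, 0.69 + 0.69 − 1) = max(0, 0.38) = 0.38
(α & α) <-> α = 1 − |0.38 − 0.69| = 1 − 0.31 = 0.69
(The value 0.69 < 1 shows this instance is not satisfied; fails in Ł∞ since a ⊗ a = max(0, 2a−1) ≠ a in general.)

0.69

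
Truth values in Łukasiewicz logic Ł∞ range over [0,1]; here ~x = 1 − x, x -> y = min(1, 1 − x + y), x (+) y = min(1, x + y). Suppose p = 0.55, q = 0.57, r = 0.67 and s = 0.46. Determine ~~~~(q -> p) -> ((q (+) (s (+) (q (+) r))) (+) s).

q -> p = min(1, 1 − 0.57 + 0.55) = min(1, 0.98) = 0.98
~(q -> p) = 1 − 0.98 = 0.02
~~(q -> p) = 1 − 0.02 = 0.98
~~~(q -> p) = 1 − 0.98 = 0.02
~~~~(q -> p) = 1 − 0.02 = 0.98
q (+) r = min(1, 0.57 + 0.67) = min(1, 1.24) = 1.00
s (+) (q (+) r) = min(1, 0.46 + 1.00) = min(1, 1.46) = 1.00
q (+) (s (+) (q (+) r)) = min(1, 0.57 + 1.00) = min(1, 1.57) = 1.00
(q (+) (s (+) (q (+) r))) (+) s = min(1, 1.00 + 0.46) = min(1, 1.46) = 1.00
~~~~(q -> p) -> ((q (+) (s (+) (q (+) r))) (+) s) = min(1, 1 − 0.98 + 1.00) = min(1, 1.02) = 1.00

1.00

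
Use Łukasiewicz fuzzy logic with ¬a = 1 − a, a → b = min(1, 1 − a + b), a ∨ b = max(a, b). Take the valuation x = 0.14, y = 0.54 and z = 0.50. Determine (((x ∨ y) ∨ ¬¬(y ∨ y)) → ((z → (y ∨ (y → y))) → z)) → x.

x ∨ y = max(0.14, 0.54) = 0.54
y ∨ y = max(0.54, 0.54) = 0.54
¬(y ∨ y) = 1 − 0.54 = 0.46
¬¬(y ∨ y) = 1 − 0.46 = 0.54
(x ∨ y) ∨ ¬¬(y ∨ y) = max(0.54, 0.54) = 0.54
y → y = min(1, 1 − 0.54 + 0.54) = min(1, 1.00) = 1.00
y ∨ (y → y) = max(0.54, 1.00) = 1.00
z → (y ∨ (y → y)) = min(1, 1 − 0.50 + 1.00) = min(1, 1.50) = 1.00
(z → (y ∨ (y → y))) → z = min(1, 1 − 1.00 + 0.50) = min(1, 0.50) = 0.50
((x ∨ y) ∨ ¬¬(y ∨ y)) → ((z → (y ∨ (y → y))) → z) = min(1, 1 − 0.54 + 0.50) = min(1, 0.96) = 0.96
(((x ∨ y) ∨ ¬¬(y ∨ y)) → ((z → (y ∨ (y → y))) → z)) → x = min(1, 1 − 0.96 + 0.14) = min(1, 0.18) = 0.18

0.18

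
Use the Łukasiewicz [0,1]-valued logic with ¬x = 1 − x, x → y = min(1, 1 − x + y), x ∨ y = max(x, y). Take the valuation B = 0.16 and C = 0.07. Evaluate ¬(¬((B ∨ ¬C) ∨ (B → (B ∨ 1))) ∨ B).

¬C = 1 − 0.07 = 0.93
B ∨ ¬C = max(0.16, 0.93) = 0.93
B ∨ 1 = max(0.16, 1.00) = 1.00
B → (B ∨ 1) = min(1, 1 − 0.16 + 1.00) = min(1, 1.84) = 1.00
(B ∨ ¬C) ∨ (B → (B ∨ 1)) = max(0.93, 1.00) = 1.00
¬((B ∨ ¬C) ∨ (B → (B ∨ 1))) = 1 − 1.00 = 0.00
¬((B ∨ ¬C) ∨ (B → (B ∨ 1))) ∨ B = max(0.00, 0.16) = 0.16
¬(¬((B ∨ ¬C) ∨ (B → (B ∨ 1))) ∨ B) = 1 − 0.16 = 0.84

0.84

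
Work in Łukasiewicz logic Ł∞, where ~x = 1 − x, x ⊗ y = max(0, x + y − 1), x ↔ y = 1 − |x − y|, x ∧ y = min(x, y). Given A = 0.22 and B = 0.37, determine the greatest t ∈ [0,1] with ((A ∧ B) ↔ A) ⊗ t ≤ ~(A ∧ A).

A ∧ B = min(0.22, 0.37) = 0.22
(A ∧ B) ↔ A = 1 − |0.22 − 0.22| = 1 − 0.00 = 1.00
So the left factor is (A ∧ B) ↔ A = 1.00.
A ∧ A = min(0.22, 0.22) = 0.22
~(A ∧ A) = 1 − 0.22 = 0.78
So the right-hand bound is ~(A ∧ A) = 0.78.
The residuum of the Łukasiewicz t-norm gives the supremum: min(1, 1 − 1.00 + 0.78).
1 − 1.00 + 0.78 = 0.78, so t = min(1, 0.78) = 0.78.
Check: 1.00 ⊗ 0.78 = max(0, 0.78) = 0.78 ≤ 0.78.

0.78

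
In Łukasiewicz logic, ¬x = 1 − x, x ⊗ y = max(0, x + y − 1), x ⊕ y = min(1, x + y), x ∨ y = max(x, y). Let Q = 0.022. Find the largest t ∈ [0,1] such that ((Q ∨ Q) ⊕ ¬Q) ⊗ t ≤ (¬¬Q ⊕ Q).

0.044

Q ∨ Q = max(0.022, 0.022) = 0.022
¬Q = 1 − 0.022 = 0.978
(Q ∨ Q) ⊕ ¬Q = min(1, 0.022 + 0.978) = min(1, 1.000) = 1.000
So the left factor is (Q ∨ Q) ⊕ ¬Q = 1.000.
¬¬Q = 1 − 0.978 = 0.022
¬¬Q ⊕ Q = min(1, 0.022 + 0.022) = min(1, 0.044) = 0.044
So the right-hand bound is ¬¬Q ⊕ Q = 0.044.
The residuum of the Łukasiewicz t-norm gives the supremum: min(1, 1 − 1.000 + 0.044).
1 − 1.000 + 0.044 = 0.044, so t = min(1, 0.044) = 0.044.
Check: 1.000 ⊗ 0.044 = max(0, 0.044) = 0.044 ≤ 0.044.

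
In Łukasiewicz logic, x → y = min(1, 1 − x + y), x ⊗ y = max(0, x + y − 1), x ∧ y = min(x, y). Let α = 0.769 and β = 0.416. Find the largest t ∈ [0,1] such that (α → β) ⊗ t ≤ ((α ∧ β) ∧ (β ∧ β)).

0.769

α → β = min(1, 1 − 0.769 + 0.416) = min(1, 0.647) = 0.647
So the left factor is α → β = 0.647.
α ∧ β = min(0.769, 0.416) = 0.416
β ∧ β = min(0.416, 0.416) = 0.416
(α ∧ β) ∧ (β ∧ β) = min(0.416, 0.416) = 0.416
So the right-hand bound is (α ∧ β) ∧ (β ∧ β) = 0.416.
The residuum of the Łukasiewicz t-norm gives the supremum: min(1, 1 − 0.647 + 0.416).
1 − 0.647 + 0.416 = 0.769, so t = min(1, 0.769) = 0.769.
Check: 0.647 ⊗ 0.769 = max(0, 0.416) = 0.416 ≤ 0.416.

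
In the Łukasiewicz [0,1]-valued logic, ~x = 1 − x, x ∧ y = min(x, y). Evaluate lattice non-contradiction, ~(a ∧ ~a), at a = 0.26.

~a = 1 − 0.26 = 0.74
a ∧ ~a = min(0.26, 0.74) = 0.26
~(a ∧ ~a) = 1 − 0.26 = 0.74
(The value 0.74 < 1 shows this instance is not satisfied; not a Ł∞-tautology — its value is 1 − min(a, 1−a).)

0.74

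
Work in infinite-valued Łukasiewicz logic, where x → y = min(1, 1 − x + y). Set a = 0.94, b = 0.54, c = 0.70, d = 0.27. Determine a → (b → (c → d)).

c → d = min(1, 1 − 0.70 + 0.27) = min(1, 0.57) = 0.57
b → (c → d) = min(1, 1 − 0.54 + 0.57) = min(1, 1.03) = 1.00
a → (b → (c → d)) = min(1, 1 − 0.94 + 1.00) = min(1, 1.06) = 1.00

1.00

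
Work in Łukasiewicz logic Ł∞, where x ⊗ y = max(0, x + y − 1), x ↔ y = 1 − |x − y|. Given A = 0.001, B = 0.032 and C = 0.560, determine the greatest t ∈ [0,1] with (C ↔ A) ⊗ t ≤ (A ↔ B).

1.000

C ↔ A = 1 − |0.560 − 0.001| = 1 − 0.559 = 0.441
So the left factor is C ↔ A = 0.441.
A ↔ B = 1 − |0.001 − 0.032| = 1 − 0.031 = 0.969
So the right-hand bound is A ↔ B = 0.969.
The residuum of the Łukasiewicz t-norm gives the supremum: min(1, 1 − 0.441 + 0.969).
1 − 0.441 + 0.969 = 1.528, so t = min(1, 1.528) = 1.000.
Check: 0.441 ⊗ 1.000 = max(0, 0.441) = 0.441 ≤ 0.969.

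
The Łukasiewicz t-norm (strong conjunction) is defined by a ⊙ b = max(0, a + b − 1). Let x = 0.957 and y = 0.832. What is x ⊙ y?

x ⊙ y = max(0, 0.957 + 0.832 − 1) = max(0, 0.789) = 0.789
For comparison, the Gödel (minimum) t-norm min(a, b) would give 0.832.

0.789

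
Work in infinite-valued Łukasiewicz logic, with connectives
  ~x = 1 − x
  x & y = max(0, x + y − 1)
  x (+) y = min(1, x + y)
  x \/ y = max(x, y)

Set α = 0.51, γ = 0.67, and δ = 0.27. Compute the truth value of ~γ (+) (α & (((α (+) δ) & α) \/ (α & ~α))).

~γ = 1 − 0.67 = 0.33
α (+) δ = min(1, 0.51 + 0.27) = min(1, 0.78) = 0.78
(α (+) δ) & α = max(0, 0.78 + 0.51 − 1) = max(0, 0.29) = 0.29
~α = 1 − 0.51 = 0.49
α & ~α = max(0, 0.51 + 0.49 − 1) = max(0, 0.00) = 0.00
((α (+) δ) & α) \/ (α & ~α) = max(0.29, 0.00) = 0.29
α & (((α (+) δ) & α) \/ (α & ~α)) = max(0, 0.51 + 0.29 − 1) = max(0, -0.20) = 0.00
~γ (+) (α & (((α (+) δ) & α) \/ (α & ~α))) = min(1, 0.33 + 0.00) = min(1, 0.33) = 0.33

0.33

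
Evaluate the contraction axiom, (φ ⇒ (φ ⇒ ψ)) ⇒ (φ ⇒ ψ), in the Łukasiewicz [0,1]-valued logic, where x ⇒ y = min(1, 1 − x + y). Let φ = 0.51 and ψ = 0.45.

0.94

φ ⇒ ψ = min(1, 1 − 0.51 + 0.45) = min(1, 0.94) = 0.94
φ ⇒ (φ ⇒ ψ) = min(1, 1 − 0.51 + 0.94) = min(1, 1.43) = 1.00
(φ ⇒ (φ ⇒ ψ)) ⇒ (φ ⇒ ψ) = min(1, 1 − 1.00 + 0.94) = min(1, 0.94) = 0.94
(The value 0.94 < 1 shows this instance is not satisfied; fails in Ł∞ (the t-norm is not idempotent).)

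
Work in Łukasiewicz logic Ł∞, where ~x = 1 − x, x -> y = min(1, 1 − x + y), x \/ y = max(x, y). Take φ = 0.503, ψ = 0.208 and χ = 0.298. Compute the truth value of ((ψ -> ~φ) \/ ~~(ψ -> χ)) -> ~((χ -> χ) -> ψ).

0.792

~φ = 1 − 0.503 = 0.497
ψ -> ~φ = min(1, 1 − 0.208 + 0.497) = min(1, 1.289) = 1.000
ψ -> χ = min(1, 1 − 0.208 + 0.298) = min(1, 1.090) = 1.000
~(ψ -> χ) = 1 − 1.000 = 0.000
~~(ψ -> χ) = 1 − 0.000 = 1.000
(ψ -> ~φ) \/ ~~(ψ -> χ) = max(1.000, 1.000) = 1.000
χ -> χ = min(1, 1 − 0.298 + 0.298) = min(1, 1.000) = 1.000
(χ -> χ) -> ψ = min(1, 1 − 1.000 + 0.208) = min(1, 0.208) = 0.208
~((χ -> χ) -> ψ) = 1 − 0.208 = 0.792
((ψ -> ~φ) \/ ~~(ψ -> χ)) -> ~((χ -> χ) -> ψ) = min(1, 1 − 1.000 + 0.792) = min(1, 0.792) = 0.792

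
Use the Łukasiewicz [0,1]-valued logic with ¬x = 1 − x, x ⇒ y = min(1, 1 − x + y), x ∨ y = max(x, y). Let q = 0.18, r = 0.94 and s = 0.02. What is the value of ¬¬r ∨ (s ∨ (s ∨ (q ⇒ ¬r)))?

0.94

¬r = 1 − 0.94 = 0.06
¬¬r = 1 − 0.06 = 0.94
q ⇒ ¬r = min(1, 1 − 0.18 + 0.06) = min(1, 0.88) = 0.88
s ∨ (q ⇒ ¬r) = max(0.02, 0.88) = 0.88
s ∨ (s ∨ (q ⇒ ¬r)) = max(0.02, 0.88) = 0.88
¬¬r ∨ (s ∨ (s ∨ (q ⇒ ¬r))) = max(0.94, 0.88) = 0.94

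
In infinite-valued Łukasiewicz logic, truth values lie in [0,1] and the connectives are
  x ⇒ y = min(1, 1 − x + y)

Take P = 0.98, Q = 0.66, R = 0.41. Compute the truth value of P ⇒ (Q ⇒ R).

0.77

Q ⇒ R = min(1, 1 − 0.66 + 0.41) = min(1, 0.75) = 0.75
P ⇒ (Q ⇒ R) = min(1, 1 − 0.98 + 0.75) = min(1, 0.77) = 0.77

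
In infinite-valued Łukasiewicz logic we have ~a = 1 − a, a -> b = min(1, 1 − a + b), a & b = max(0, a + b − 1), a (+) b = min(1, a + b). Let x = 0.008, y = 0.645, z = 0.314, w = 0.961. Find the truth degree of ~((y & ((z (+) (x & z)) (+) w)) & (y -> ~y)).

x & z = max(0, 0.008 + 0.314 − 1) = max(0, -0.678) = 0.000
z (+) (x & z) = min(1, 0.314 + 0.000) = min(1, 0.314) = 0.314
(z (+) (x & z)) (+) w = min(1, 0.314 + 0.961) = min(1, 1.275) = 1.000
y & ((z (+) (x & z)) (+) w) = max(0, 0.645 + 1.000 − 1) = max(0, 0.645) = 0.645
~y = 1 − 0.645 = 0.355
y -> ~y = min(1, 1 − 0.645 + 0.355) = min(1, 0.710) = 0.710
(y & ((z (+) (x & z)) (+) w)) & (y -> ~y) = max(0, 0.645 + 0.710 − 1) = max(0, 0.355) = 0.355
~((y & ((z (+) (x & z)) (+) w)) & (y -> ~y)) = 1 − 0.355 = 0.645

0.645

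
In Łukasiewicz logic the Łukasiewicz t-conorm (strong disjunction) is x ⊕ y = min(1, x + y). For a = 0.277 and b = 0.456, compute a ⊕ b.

0.733

a ⊕ b = min(1, 0.277 + 0.456) = min(1, 0.733) = 0.733
For comparison, the Gödel t-conorm max(x, y) would give 0.456.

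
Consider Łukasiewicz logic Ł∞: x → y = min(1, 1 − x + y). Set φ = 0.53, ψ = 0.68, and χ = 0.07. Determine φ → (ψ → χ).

ψ → χ = min(1, 1 − 0.68 + 0.07) = min(1, 0.39) = 0.39
φ → (ψ → χ) = min(1, 1 − 0.53 + 0.39) = min(1, 0.86) = 0.86

0.86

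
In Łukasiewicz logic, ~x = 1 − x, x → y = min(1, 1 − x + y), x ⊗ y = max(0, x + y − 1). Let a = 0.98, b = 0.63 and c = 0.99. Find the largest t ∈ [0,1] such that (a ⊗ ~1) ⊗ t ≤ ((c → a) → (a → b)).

~1 = 1 − 1.00 = 0.00
a ⊗ ~1 = max(0, 0.98 + 0.00 − 1) = max(0, -0.02) = 0.00
So the left factor is a ⊗ ~1 = 0.00.
c → a = min(1, 1 − 0.99 + 0.98) = min(1, 0.99) = 0.99
a → b = min(1, 1 − 0.98 + 0.63) = min(1, 0.65) = 0.65
(c → a) → (a → b) = min(1, 1 − 0.99 + 0.65) = min(1, 0.66) = 0.66
So the right-hand bound is (c → a) → (a → b) = 0.66.
The residuum of the Łukasiewicz t-norm gives the supremum: min(1, 1 − 0.00 + 0.66).
1 − 0.00 + 0.66 = 1.66, so t = min(1, 1.66) = 1.00.
Check: 0.00 ⊗ 1.00 = max(0, 0.00) = 0.00 ≤ 0.66.

1.00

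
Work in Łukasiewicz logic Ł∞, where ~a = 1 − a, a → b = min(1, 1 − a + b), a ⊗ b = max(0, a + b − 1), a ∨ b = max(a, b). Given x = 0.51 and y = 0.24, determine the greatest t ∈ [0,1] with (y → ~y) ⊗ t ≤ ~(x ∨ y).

~y = 1 − 0.24 = 0.76
y → ~y = min(1, 1 − 0.24 + 0.76) = min(1, 1.52) = 1.00
So the left factor is y → ~y = 1.00.
x ∨ y = max(0.51, 0.24) = 0.51
~(x ∨ y) = 1 − 0.51 = 0.49
So the right-hand bound is ~(x ∨ y) = 0.49.
The residuum of the Łukasiewicz t-norm gives the supremum: min(1, 1 − 1.00 + 0.49).
1 − 1.00 + 0.49 = 0.49, so t = min(1, 0.49) = 0.49.
Check: 1.00 ⊗ 0.49 = max(0, 0.49) = 0.49 ≤ 0.49.

0.49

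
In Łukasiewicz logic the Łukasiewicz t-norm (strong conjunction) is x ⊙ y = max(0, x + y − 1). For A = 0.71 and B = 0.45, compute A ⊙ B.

0.16

A ⊙ B = max(0, 0.71 + 0.45 − 1) = max(0, 0.16) = 0.16
For comparison, the Gödel (minimum) t-norm min(x, y) would give 0.45.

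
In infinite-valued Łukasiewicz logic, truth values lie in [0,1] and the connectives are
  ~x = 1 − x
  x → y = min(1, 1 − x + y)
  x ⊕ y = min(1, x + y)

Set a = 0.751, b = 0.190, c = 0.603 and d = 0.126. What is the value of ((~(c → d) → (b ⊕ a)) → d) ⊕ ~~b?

c → d = min(1, 1 − 0.603 + 0.126) = min(1, 0.523) = 0.523
~(c → d) = 1 − 0.523 = 0.477
b ⊕ a = min(1, 0.190 + 0.751) = min(1, 0.941) = 0.941
~(c → d) → (b ⊕ a) = min(1, 1 − 0.477 + 0.941) = min(1, 1.464) = 1.000
(~(c → d) → (b ⊕ a)) → d = min(1, 1 − 1.000 + 0.126) = min(1, 0.126) = 0.126
~b = 1 − 0.190 = 0.810
~~b = 1 − 0.810 = 0.190
((~(c → d) → (b ⊕ a)) → d) ⊕ ~~b = min(1, 0.126 + 0.190) = min(1, 0.316) = 0.316

0.316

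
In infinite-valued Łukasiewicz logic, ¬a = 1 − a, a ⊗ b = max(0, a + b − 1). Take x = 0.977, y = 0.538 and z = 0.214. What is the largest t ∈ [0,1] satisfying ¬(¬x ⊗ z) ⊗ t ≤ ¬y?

0.462

¬x = 1 − 0.977 = 0.023
¬x ⊗ z = max(0, 0.023 + 0.214 − 1) = max(0, -0.763) = 0.000
¬(¬x ⊗ z) = 1 − 0.000 = 1.000
So the left factor is ¬(¬x ⊗ z) = 1.000.
¬y = 1 − 0.538 = 0.462
So the right-hand bound is ¬y = 0.462.
The residuum of the Łukasiewicz t-norm gives the supremum: min(1, 1 − 1.000 + 0.462).
1 − 1.000 + 0.462 = 0.462, so t = min(1, 0.462) = 0.462.
Check: 1.000 ⊗ 0.462 = max(0, 0.462) = 0.462 ≤ 0.462.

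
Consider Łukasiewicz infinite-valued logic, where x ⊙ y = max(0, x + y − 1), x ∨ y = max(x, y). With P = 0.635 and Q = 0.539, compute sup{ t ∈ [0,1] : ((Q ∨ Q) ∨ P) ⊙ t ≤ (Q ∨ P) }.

1.000

Q ∨ Q = max(0.539, 0.539) = 0.539
(Q ∨ Q) ∨ P = max(0.539, 0.635) = 0.635
So the left factor is (Q ∨ Q) ∨ P = 0.635.
Q ∨ P = max(0.539, 0.635) = 0.635
So the right-hand bound is Q ∨ P = 0.635.
The residuum of the Łukasiewicz t-norm gives the supremum: min(1, 1 − 0.635 + 0.635).
1 − 0.635 + 0.635 = 1.000, so t = min(1, 1.000) = 1.000.
Check: 0.635 ⊙ 1.000 = max(0, 0.635) = 0.635 ≤ 0.635.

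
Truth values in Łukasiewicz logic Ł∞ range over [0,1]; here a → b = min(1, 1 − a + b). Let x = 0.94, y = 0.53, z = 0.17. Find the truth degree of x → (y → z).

0.70

y → z = min(1, 1 − 0.53 + 0.17) = min(1, 0.64) = 0.64
x → (y → z) = min(1, 1 − 0.94 + 0.64) = min(1, 0.70) = 0.70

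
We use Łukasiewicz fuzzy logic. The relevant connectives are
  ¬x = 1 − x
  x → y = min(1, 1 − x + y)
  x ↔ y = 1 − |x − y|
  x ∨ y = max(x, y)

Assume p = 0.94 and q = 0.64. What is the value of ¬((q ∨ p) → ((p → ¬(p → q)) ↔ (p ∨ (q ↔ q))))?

0.58

q ∨ p = max(0.64, 0.94) = 0.94
p → q = min(1, 1 − 0.94 + 0.64) = min(1, 0.70) = 0.70
¬(p → q) = 1 − 0.70 = 0.30
p → ¬(p → q) = min(1, 1 − 0.94 + 0.30) = min(1, 0.36) = 0.36
q ↔ q = 1 − |0.64 − 0.64| = 1 − 0.00 = 1.00
p ∨ (q ↔ q) = max(0.94, 1.00) = 1.00
(p → ¬(p → q)) ↔ (p ∨ (q ↔ q)) = 1 − |0.36 − 1.00| = 1 − 0.64 = 0.36
(q ∨ p) → ((p → ¬(p → q)) ↔ (p ∨ (q ↔ q))) = min(1, 1 − 0.94 + 0.36) = min(1, 0.42) = 0.42
¬((q ∨ p) → ((p → ¬(p → q)) ↔ (p ∨ (q ↔ q)))) = 1 − 0.42 = 0.58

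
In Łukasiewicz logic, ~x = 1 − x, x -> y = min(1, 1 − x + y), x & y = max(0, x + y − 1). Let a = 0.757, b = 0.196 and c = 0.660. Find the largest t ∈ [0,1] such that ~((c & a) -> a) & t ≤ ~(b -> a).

c & a = max(0, 0.660 + 0.757 − 1) = max(0, 0.417) = 0.417
(c & a) -> a = min(1, 1 − 0.417 + 0.757) = min(1, 1.340) = 1.000
~((c & a) -> a) = 1 − 1.000 = 0.000
So the left factor is ~((c & a) -> a) = 0.000.
b -> a = min(1, 1 − 0.196 + 0.757) = min(1, 1.561) = 1.000
~(b -> a) = 1 − 1.000 = 0.000
So the right-hand bound is ~(b -> a) = 0.000.
The residuum of the Łukasiewicz t-norm gives the supremum: min(1, 1 − 0.000 + 0.000).
1 − 0.000 + 0.000 = 1.000, so t = min(1, 1.000) = 1.000.
Check: 0.000 & 1.000 = max(0, 0.000) = 0.000 ≤ 0.000.

1.000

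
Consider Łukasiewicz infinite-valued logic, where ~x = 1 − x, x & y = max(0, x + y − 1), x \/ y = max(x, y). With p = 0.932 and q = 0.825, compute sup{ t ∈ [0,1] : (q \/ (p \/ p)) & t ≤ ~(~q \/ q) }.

0.243

p \/ p = max(0.932, 0.932) = 0.932
q \/ (p \/ p) = max(0.825, 0.932) = 0.932
So the left factor is q \/ (p \/ p) = 0.932.
~q = 1 − 0.825 = 0.175
~q \/ q = max(0.175, 0.825) = 0.825
~(~q \/ q) = 1 − 0.825 = 0.175
So the right-hand bound is ~(~q \/ q) = 0.175.
The residuum of the Łukasiewicz t-norm gives the supremum: min(1, 1 − 0.932 + 0.175).
1 − 0.932 + 0.175 = 0.243, so t = min(1, 0.243) = 0.243.
Check: 0.932 & 0.243 = max(0, 0.175) = 0.175 ≤ 0.175.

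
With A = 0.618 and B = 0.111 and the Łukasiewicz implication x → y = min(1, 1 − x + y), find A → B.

A → B = min(1, 1 − 0.618 + 0.111) = min(1, 0.493) = 0.493
For comparison, the Gödel implication (1 if x ≤ y else y) would give 0.111.

0.493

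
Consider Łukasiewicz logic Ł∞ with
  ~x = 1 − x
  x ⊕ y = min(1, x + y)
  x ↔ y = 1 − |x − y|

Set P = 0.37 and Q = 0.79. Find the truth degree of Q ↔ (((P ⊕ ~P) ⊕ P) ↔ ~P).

0.84

~P = 1 − 0.37 = 0.63
P ⊕ ~P = min(1, 0.37 + 0.63) = min(1, 1.00) = 1.00
(P ⊕ ~P) ⊕ P = min(1, 1.00 + 0.37) = min(1, 1.37) = 1.00
((P ⊕ ~P) ⊕ P) ↔ ~P = 1 − |1.00 − 0.63| = 1 − 0.37 = 0.63
Q ↔ (((P ⊕ ~P) ⊕ P) ↔ ~P) = 1 − |0.79 − 0.63| = 1 − 0.16 = 0.84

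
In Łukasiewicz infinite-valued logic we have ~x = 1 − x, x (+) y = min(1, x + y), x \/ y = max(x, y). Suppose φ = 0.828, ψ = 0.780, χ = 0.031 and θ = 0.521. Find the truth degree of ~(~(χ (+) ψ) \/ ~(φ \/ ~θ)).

0.811

χ (+) ψ = min(1, 0.031 + 0.780) = min(1, 0.811) = 0.811
~(χ (+) ψ) = 1 − 0.811 = 0.189
~θ = 1 − 0.521 = 0.479
φ \/ ~θ = max(0.828, 0.479) = 0.828
~(φ \/ ~θ) = 1 − 0.828 = 0.172
~(χ (+) ψ) \/ ~(φ \/ ~θ) = max(0.189, 0.172) = 0.189
~(~(χ (+) ψ) \/ ~(φ \/ ~θ)) = 1 − 0.189 = 0.811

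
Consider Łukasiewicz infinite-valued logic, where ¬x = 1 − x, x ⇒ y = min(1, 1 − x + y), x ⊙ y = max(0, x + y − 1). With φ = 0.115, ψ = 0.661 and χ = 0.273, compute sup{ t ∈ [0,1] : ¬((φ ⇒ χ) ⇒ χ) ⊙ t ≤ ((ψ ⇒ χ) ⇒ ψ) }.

φ ⇒ χ = min(1, 1 − 0.115 + 0.273) = min(1, 1.158) = 1.000
(φ ⇒ χ) ⇒ χ = min(1, 1 − 1.000 + 0.273) = min(1, 0.273) = 0.273
¬((φ ⇒ χ) ⇒ χ) = 1 − 0.273 = 0.727
So the left factor is ¬((φ ⇒ χ) ⇒ χ) = 0.727.
ψ ⇒ χ = min(1, 1 − 0.661 + 0.273) = min(1, 0.612) = 0.612
(ψ ⇒ χ) ⇒ ψ = min(1, 1 − 0.612 + 0.661) = min(1, 1.049) = 1.000
So the right-hand bound is (ψ ⇒ χ) ⇒ ψ = 1.000.
The residuum of the Łukasiewicz t-norm gives the supremum: min(1, 1 − 0.727 + 1.000).
1 − 0.727 + 1.000 = 1.273, so t = min(1, 1.273) = 1.000.
Check: 0.727 ⊙ 1.000 = max(0, 0.727) = 0.727 ≤ 1.000.

1.000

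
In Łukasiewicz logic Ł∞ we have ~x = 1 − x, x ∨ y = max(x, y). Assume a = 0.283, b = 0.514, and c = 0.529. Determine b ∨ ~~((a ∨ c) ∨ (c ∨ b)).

0.529

a ∨ c = max(0.283, 0.529) = 0.529
c ∨ b = max(0.529, 0.514) = 0.529
(a ∨ c) ∨ (c ∨ b) = max(0.529, 0.529) = 0.529
~((a ∨ c) ∨ (c ∨ b)) = 1 − 0.529 = 0.471
~~((a ∨ c) ∨ (c ∨ b)) = 1 − 0.471 = 0.529
b ∨ ~~((a ∨ c) ∨ (c ∨ b)) = max(0.514, 0.529) = 0.529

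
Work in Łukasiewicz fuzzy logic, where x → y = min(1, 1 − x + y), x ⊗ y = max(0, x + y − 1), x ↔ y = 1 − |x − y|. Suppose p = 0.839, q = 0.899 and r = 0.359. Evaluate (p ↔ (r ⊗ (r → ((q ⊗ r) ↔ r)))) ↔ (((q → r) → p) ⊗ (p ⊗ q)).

0.782

q ⊗ r = max(0, 0.899 + 0.359 − 1) = max(0, 0.258) = 0.258
(q ⊗ r) ↔ r = 1 − |0.258 − 0.359| = 1 − 0.101 = 0.899
r → ((q ⊗ r) ↔ r) = min(1, 1 − 0.359 + 0.899) = min(1, 1.540) = 1.000
r ⊗ (r → ((q ⊗ r) ↔ r)) = max(0, 0.359 + 1.000 − 1) = max(0, 0.359) = 0.359
p ↔ (r ⊗ (r → ((q ⊗ r) ↔ r))) = 1 − |0.839 − 0.359| = 1 − 0.480 = 0.520
q → r = min(1, 1 − 0.899 + 0.359) = min(1, 0.460) = 0.460
(q → r) → p = min(1, 1 − 0.460 + 0.839) = min(1, 1.379) = 1.000
p ⊗ q = max(0, 0.839 + 0.899 − 1) = max(0, 0.738) = 0.738
((q → r) → p) ⊗ (p ⊗ q) = max(0, 1.000 + 0.738 − 1) = max(0, 0.738) = 0.738
(p ↔ (r ⊗ (r → ((q ⊗ r) ↔ r)))) ↔ (((q → r) → p) ⊗ (p ⊗ q)) = 1 − |0.520 − 0.738| = 1 − 0.218 = 0.782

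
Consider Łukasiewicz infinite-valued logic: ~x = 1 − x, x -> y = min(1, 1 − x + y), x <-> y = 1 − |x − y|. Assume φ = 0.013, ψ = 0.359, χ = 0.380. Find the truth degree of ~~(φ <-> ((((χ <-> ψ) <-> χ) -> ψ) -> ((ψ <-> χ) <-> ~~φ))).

0.937

χ <-> ψ = 1 − |0.380 − 0.359| = 1 − 0.021 = 0.979
(χ <-> ψ) <-> χ = 1 − |0.979 − 0.380| = 1 − 0.599 = 0.401
((χ <-> ψ) <-> χ) -> ψ = min(1, 1 − 0.401 + 0.359) = min(1, 0.958) = 0.958
ψ <-> χ = 1 − |0.359 − 0.380| = 1 − 0.021 = 0.979
~φ = 1 − 0.013 = 0.987
~~φ = 1 − 0.987 = 0.013
(ψ <-> χ) <-> ~~φ = 1 − |0.979 − 0.013| = 1 − 0.966 = 0.034
(((χ <-> ψ) <-> χ) -> ψ) -> ((ψ <-> χ) <-> ~~φ) = min(1, 1 − 0.958 + 0.034) = min(1, 0.076) = 0.076
φ <-> ((((χ <-> ψ) <-> χ) -> ψ) -> ((ψ <-> χ) <-> ~~φ)) = 1 − |0.013 − 0.076| = 1 − 0.063 = 0.937
~(φ <-> ((((χ <-> ψ) <-> χ) -> ψ) -> ((ψ <-> χ) <-> ~~φ))) = 1 − 0.937 = 0.063
~~(φ <-> ((((χ <-> ψ) <-> χ) -> ψ) -> ((ψ <-> χ) <-> ~~φ))) = 1 − 0.063 = 0.937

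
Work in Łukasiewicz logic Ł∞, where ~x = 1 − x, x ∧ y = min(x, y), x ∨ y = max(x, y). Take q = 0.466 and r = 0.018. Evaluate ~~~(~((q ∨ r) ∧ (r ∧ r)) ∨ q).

q ∨ r = max(0.466, 0.018) = 0.466
r ∧ r = min(0.018, 0.018) = 0.018
(q ∨ r) ∧ (r ∧ r) = min(0.466, 0.018) = 0.018
~((q ∨ r) ∧ (r ∧ r)) = 1 − 0.018 = 0.982
~((q ∨ r) ∧ (r ∧ r)) ∨ q = max(0.982, 0.466) = 0.982
~(~((q ∨ r) ∧ (r ∧ r)) ∨ q) = 1 − 0.982 = 0.018
~~(~((q ∨ r) ∧ (r ∧ r)) ∨ q) = 1 − 0.018 = 0.982
~~~(~((q ∨ r) ∧ (r ∧ r)) ∨ q) = 1 − 0.982 = 0.018

0.018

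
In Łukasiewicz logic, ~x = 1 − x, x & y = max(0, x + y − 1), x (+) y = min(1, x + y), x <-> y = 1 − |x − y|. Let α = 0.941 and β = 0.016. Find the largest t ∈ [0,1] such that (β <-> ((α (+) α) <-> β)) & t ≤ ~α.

0.059

α (+) α = min(1, 0.941 + 0.941) = min(1, 1.882) = 1.000
(α (+) α) <-> β = 1 − |1.000 − 0.016| = 1 − 0.984 = 0.016
β <-> ((α (+) α) <-> β) = 1 − |0.016 − 0.016| = 1 − 0.000 = 1.000
So the left factor is β <-> ((α (+) α) <-> β) = 1.000.
~α = 1 − 0.941 = 0.059
So the right-hand bound is ~α = 0.059.
The residuum of the Łukasiewicz t-norm gives the supremum: min(1, 1 − 1.000 + 0.059).
1 − 1.000 + 0.059 = 0.059, so t = min(1, 0.059) = 0.059.
Check: 1.000 & 0.059 = max(0, 0.059) = 0.059 ≤ 0.059.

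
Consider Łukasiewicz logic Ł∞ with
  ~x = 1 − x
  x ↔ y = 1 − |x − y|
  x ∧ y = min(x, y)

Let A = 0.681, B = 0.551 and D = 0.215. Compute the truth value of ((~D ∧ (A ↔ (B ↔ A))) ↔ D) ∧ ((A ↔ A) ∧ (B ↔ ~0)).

~D = 1 − 0.215 = 0.785
B ↔ A = 1 − |0.551 − 0.681| = 1 − 0.130 = 0.870
A ↔ (B ↔ A) = 1 − |0.681 − 0.870| = 1 − 0.189 = 0.811
~D ∧ (A ↔ (B ↔ A)) = min(0.785, 0.811) = 0.785
(~D ∧ (A ↔ (B ↔ A))) ↔ D = 1 − |0.785 − 0.215| = 1 − 0.570 = 0.430
A ↔ A = 1 − |0.681 − 0.681| = 1 − 0.000 = 1.000
~0 = 1 − 0.000 = 1.000
B ↔ ~0 = 1 − |0.551 − 1.000| = 1 − 0.449 = 0.551
(A ↔ A) ∧ (B ↔ ~0) = min(1.000, 0.551) = 0.551
((~D ∧ (A ↔ (B ↔ A))) ↔ D) ∧ ((A ↔ A) ∧ (B ↔ ~0)) = min(0.430, 0.551) = 0.430

0.430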